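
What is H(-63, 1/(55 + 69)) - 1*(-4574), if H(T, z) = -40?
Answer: 4534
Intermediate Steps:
H(-63, 1/(55 + 69)) - 1*(-4574) = -40 - 1*(-4574) = -40 + 4574 = 4534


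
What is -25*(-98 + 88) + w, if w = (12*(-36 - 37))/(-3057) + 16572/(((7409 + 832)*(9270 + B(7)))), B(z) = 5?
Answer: 6498074097806/25962515075 ≈ 250.29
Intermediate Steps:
w = 7445329056/25962515075 (w = (12*(-36 - 37))/(-3057) + 16572/(((7409 + 832)*(9270 + 5))) = (12*(-73))*(-1/3057) + 16572/((8241*9275)) = -876*(-1/3057) + 16572/76435275 = 292/1019 + 16572*(1/76435275) = 292/1019 + 5524/25478425 = 7445329056/25962515075 ≈ 0.28677)
-25*(-98 + 88) + w = -25*(-98 + 88) + 7445329056/25962515075 = -25*(-10) + 7445329056/25962515075 = 250 + 7445329056/25962515075 = 6498074097806/25962515075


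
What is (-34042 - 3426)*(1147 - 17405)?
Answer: 609154744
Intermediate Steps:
(-34042 - 3426)*(1147 - 17405) = -37468*(-16258) = 609154744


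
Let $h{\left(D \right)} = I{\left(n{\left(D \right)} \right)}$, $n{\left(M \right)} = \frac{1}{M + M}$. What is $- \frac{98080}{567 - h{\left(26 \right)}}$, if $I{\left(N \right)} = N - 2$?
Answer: $- \frac{5100160}{29587} \approx -172.38$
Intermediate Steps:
$n{\left(M \right)} = \frac{1}{2 M}$
$I{\left(N \right)} = -2 + N$
$h{\left(D \right)} = -2 + \frac{1}{2 D}$
$- \frac{98080}{567 - h{\left(26 \right)}} = - \frac{98080}{567 - \left(-2 + \frac{1}{2 \cdot 26}\right)} = - \frac{98080}{567 - \left(-2 + \frac{1}{2} \cdot \frac{1}{26}\right)} = - \frac{98080}{567 - \left(-2 + \frac{1}{52}\right)} = - \frac{98080}{567 - - \frac{103}{52}} = - \frac{98080}{567 + \frac{103}{52}} = - \frac{98080}{\frac{29587}{52}} = \left(-98080\right) \frac{52}{29587} = - \frac{5100160}{29587}$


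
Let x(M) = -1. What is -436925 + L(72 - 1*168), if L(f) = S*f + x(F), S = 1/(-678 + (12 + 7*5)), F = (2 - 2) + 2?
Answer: -275700210/631 ≈ -4.3693e+5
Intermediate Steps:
F = 2 (F = 0 + 2 = 2)
S = -1/631 (S = 1/(-678 + (12 + 35)) = 1/(-678 + 47) = 1/(-631) = -1/631 ≈ -0.0015848)
L(f) = -1 - f/631 (L(f) = -f/631 - 1 = -1 - f/631)
-436925 + L(72 - 1*168) = -436925 + (-1 - (72 - 1*168)/631) = -436925 + (-1 - (72 - 168)/631) = -436925 + (-1 - 1/631*(-96)) = -436925 + (-1 + 96/631) = -436925 - 535/631 = -275700210/631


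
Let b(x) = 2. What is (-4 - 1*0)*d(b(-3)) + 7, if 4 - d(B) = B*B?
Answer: 7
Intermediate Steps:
d(B) = 4 - B**2 (d(B) = 4 - B*B = 4 - B**2)
(-4 - 1*0)*d(b(-3)) + 7 = (-4 - 1*0)*(4 - 1*2**2) + 7 = (-4 + 0)*(4 - 1*4) + 7 = -4*(4 - 4) + 7 = -4*0 + 7 = 0 + 7 = 7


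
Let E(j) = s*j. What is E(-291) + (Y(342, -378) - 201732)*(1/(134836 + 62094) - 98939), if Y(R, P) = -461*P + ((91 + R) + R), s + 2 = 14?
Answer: 520204157345471/196930 ≈ 2.6416e+9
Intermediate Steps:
s = 12 (s = -2 + 14 = 12)
E(j) = 12*j
Y(R, P) = 91 - 461*P + 2*R (Y(R, P) = -461*P + (91 + 2*R) = 91 - 461*P + 2*R)
E(-291) + (Y(342, -378) - 201732)*(1/(134836 + 62094) - 98939) = 12*(-291) + ((91 - 461*(-378) + 2*342) - 201732)*(1/(134836 + 62094) - 98939) = -3492 + ((91 + 174258 + 684) - 201732)*(1/196930 - 98939) = -3492 + (175033 - 201732)*(1/196930 - 98939) = -3492 - 26699*(-19484057269/196930) = -3492 + 520204845025031/196930 = 520204157345471/196930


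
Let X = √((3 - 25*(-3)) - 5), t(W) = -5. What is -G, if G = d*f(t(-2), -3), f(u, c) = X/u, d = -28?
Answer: -28*√73/5 ≈ -47.846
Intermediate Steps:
X = √73 (X = √((3 - 5*(-15)) - 5) = √((3 + 75) - 5) = √(78 - 5) = √73 ≈ 8.5440)
f(u, c) = √73/u
G = 28*√73/5 (G = -28*√73/(-5) = -28*√73*(-1)/5 = -(-28)*√73/5 = 28*√73/5 ≈ 47.846)
-G = -28*√73/5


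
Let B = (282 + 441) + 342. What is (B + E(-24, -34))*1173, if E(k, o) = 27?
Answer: 1280916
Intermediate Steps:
B = 1065 (B = 723 + 342 = 1065)
(B + E(-24, -34))*1173 = (1065 + 27)*1173 = 1092*1173 = 1280916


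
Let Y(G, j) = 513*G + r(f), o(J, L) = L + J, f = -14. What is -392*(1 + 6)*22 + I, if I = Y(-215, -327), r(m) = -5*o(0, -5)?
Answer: -170638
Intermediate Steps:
o(J, L) = J + L
r(m) = 25 (r(m) = -5*(0 - 5) = -5*(-5) = 25)
Y(G, j) = 25 + 513*G (Y(G, j) = 513*G + 25 = 25 + 513*G)
I = -110270 (I = 25 + 513*(-215) = 25 - 110295 = -110270)
-392*(1 + 6)*22 + I = -392*(1 + 6)*22 - 110270 = -2744*22 - 110270 = -392*154 - 110270 = -60368 - 110270 = -170638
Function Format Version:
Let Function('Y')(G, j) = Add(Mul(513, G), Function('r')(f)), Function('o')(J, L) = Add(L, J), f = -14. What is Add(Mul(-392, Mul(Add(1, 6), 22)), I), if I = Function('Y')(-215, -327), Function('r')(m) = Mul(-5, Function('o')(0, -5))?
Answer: -170638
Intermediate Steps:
Function('o')(J, L) = Add(J, L)
Function('r')(m) = 25 (Function('r')(m) = Mul(-5, Add(0, -5)) = Mul(-5, -5) = 25)
Function('Y')(G, j) = Add(25, Mul(513, G)) (Function('Y')(G, j) = Add(Mul(513, G), 25) = Add(25, Mul(513, G)))
I = -110270 (I = Add(25, Mul(513, -215)) = Add(25, -110295) = -110270)
Add(Mul(-392, Mul(Add(1, 6), 22)), I) = Add(Mul(-392, Mul(Add(1, 6), 22)), -110270) = Add(Mul(-392, Mul(7, 22)), -110270) = Add(Mul(-392, 154), -110270) = Add(-60368, -110270) = -170638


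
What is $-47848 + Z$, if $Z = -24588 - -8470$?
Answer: $-63966$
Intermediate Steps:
$Z = -16118$ ($Z = -24588 + 8470 = -16118$)
$-47848 + Z = -47848 - 16118 = -63966$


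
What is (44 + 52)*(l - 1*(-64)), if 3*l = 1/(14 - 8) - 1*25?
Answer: 16048/3 ≈ 5349.3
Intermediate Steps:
l = -149/18 (l = (1/(14 - 8) - 1*25)/3 = (1/6 - 25)/3 = (⅙ - 25)/3 = (⅓)*(-149/6) = -149/18 ≈ -8.2778)
(44 + 52)*(l - 1*(-64)) = (44 + 52)*(-149/18 - 1*(-64)) = 96*(-149/18 + 64) = 96*(1003/18) = 16048/3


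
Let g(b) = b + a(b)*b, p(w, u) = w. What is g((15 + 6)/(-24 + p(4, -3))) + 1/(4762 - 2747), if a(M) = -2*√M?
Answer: -8459/8060 + 21*I*√105/100 ≈ -1.0495 + 2.1519*I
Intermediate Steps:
g(b) = b - 2*b^(3/2) (g(b) = b + (-2*√b)*b = b - 2*b^(3/2))
g((15 + 6)/(-24 + p(4, -3))) + 1/(4762 - 2747) = ((15 + 6)/(-24 + 4) - 2*(15 + 6)^(3/2)*(-I*√5/200)) + 1/(4762 - 2747) = (21/(-20) - 2*21*√21*(-I*√5/200)) + 1/2015 = (21*(-1/20) - 2*(-21*I*√105/200)) + 1/2015 = (-21/20 - (-21)*I*√105/100) + 1/2015 = (-21/20 + 21*I*√105/100) + 1/2015 = -8459/8060 + 21*I*√105/100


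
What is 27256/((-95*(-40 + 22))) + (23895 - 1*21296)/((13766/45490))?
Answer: 50636489549/5884965 ≈ 8604.4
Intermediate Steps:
27256/((-95*(-40 + 22))) + (23895 - 1*21296)/((13766/45490)) = 27256/((-95*(-18))) + (23895 - 21296)/((13766*(1/45490))) = 27256/1710 + 2599/(6883/22745) = 27256*(1/1710) + 2599*(22745/6883) = 13628/855 + 59114255/6883 = 50636489549/5884965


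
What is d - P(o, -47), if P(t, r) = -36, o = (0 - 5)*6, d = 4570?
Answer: 4606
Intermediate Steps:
o = -30 (o = -5*6 = -30)
d - P(o, -47) = 4570 - 1*(-36) = 4570 + 36 = 4606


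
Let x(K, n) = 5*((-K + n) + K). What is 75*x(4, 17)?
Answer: 6375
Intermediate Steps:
x(K, n) = 5*n (x(K, n) = 5*((n - K) + K) = 5*n)
75*x(4, 17) = 75*(5*17) = 75*85 = 6375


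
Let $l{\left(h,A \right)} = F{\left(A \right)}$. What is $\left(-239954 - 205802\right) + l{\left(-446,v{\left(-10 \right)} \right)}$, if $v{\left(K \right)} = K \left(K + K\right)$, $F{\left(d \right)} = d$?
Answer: $-445556$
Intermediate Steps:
$v{\left(K \right)} = 2 K^{2}$ ($v{\left(K \right)} = K 2 K = 2 K^{2}$)
$l{\left(h,A \right)} = A$
$\left(-239954 - 205802\right) + l{\left(-446,v{\left(-10 \right)} \right)} = \left(-239954 - 205802\right) + 2 \left(-10\right)^{2} = -445756 + 2 \cdot 100 = -445756 + 200 = -445556$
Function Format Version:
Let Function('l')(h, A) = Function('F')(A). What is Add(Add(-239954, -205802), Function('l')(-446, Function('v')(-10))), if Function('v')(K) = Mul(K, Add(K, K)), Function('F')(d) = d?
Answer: -445556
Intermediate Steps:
Function('v')(K) = Mul(2, Pow(K, 2)) (Function('v')(K) = Mul(K, Mul(2, K)) = Mul(2, Pow(K, 2)))
Function('l')(h, A) = A
Add(Add(-239954, -205802), Function('l')(-446, Function('v')(-10))) = Add(Add(-239954, -205802), Mul(2, Pow(-10, 2))) = Add(-445756, Mul(2, 100)) = Add(-445756, 200) = -445556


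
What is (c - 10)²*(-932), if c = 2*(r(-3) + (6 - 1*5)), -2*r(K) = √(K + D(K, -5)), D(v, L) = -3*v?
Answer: -65240 - 14912*√6 ≈ -1.0177e+5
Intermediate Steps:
r(K) = -√2*√(-K)/2 (r(K) = -√(K - 3*K)/2 = -√2*√(-K)/2)
c = 2 - √6 (c = 2*(-√2*√(-1*(-3))/2 + (6 - 1*5)) = 2*(-√2*√3/2 + (6 - 5)) = 2*(-√6/2 + 1) = 2*(1 - √6/2) = 2 - √6 ≈ -0.44949)
(c - 10)²*(-932) = ((2 - √6) - 10)²*(-932) = (-8 - √6)²*(-932) = -932*(-8 - √6)²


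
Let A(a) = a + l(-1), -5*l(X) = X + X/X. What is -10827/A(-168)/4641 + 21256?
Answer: 1841450995/86632 ≈ 21256.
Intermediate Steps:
l(X) = -1/5 - X/5 (l(X) = -(X + X/X)/5 = -(X + 1)/5 = -(1 + X)/5 = -1/5 - X/5)
A(a) = a (A(a) = a + (-1/5 - 1/5*(-1)) = a + (-1/5 + 1/5) = a + 0 = a)
-10827/A(-168)/4641 + 21256 = -10827/(-168)/4641 + 21256 = -10827*(-1/168)*(1/4641) + 21256 = (3609/56)*(1/4641) + 21256 = 1203/86632 + 21256 = 1841450995/86632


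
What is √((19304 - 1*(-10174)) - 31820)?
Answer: I*√2342 ≈ 48.394*I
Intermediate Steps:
√((19304 - 1*(-10174)) - 31820) = √((19304 + 10174) - 31820) = √(29478 - 31820) = √(-2342) = I*√2342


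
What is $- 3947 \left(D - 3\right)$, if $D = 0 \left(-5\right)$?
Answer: $11841$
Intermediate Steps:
$D = 0$
$- 3947 \left(D - 3\right) = - 3947 \left(0 - 3\right) = \left(-3947\right) \left(-3\right) = 11841$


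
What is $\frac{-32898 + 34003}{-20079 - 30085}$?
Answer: $- \frac{1105}{50164} \approx -0.022028$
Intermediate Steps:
$\frac{-32898 + 34003}{-20079 - 30085} = \frac{1105}{-50164} = 1105 \left(- \frac{1}{50164}\right) = - \frac{1105}{50164}$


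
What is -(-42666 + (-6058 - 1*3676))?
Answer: 52400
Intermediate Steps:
-(-42666 + (-6058 - 1*3676)) = -(-42666 + (-6058 - 3676)) = -(-42666 - 9734) = -1*(-52400) = 52400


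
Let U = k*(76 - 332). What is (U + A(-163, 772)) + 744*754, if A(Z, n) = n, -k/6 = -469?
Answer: -158636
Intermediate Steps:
k = 2814 (k = -6*(-469) = 2814)
U = -720384 (U = 2814*(76 - 332) = 2814*(-256) = -720384)
(U + A(-163, 772)) + 744*754 = (-720384 + 772) + 744*754 = -719612 + 560976 = -158636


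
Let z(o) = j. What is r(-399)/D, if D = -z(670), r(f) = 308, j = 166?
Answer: -154/83 ≈ -1.8554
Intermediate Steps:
z(o) = 166
D = -166 (D = -1*166 = -166)
r(-399)/D = 308/(-166) = 308*(-1/166) = -154/83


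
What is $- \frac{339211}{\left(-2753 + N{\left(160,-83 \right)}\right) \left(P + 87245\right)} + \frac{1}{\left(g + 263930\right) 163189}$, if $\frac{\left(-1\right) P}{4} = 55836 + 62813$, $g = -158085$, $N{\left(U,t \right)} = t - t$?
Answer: $- \frac{5859102241695452}{18419257582038915615} \approx -0.0003181$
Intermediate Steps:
$N{\left(U,t \right)} = 0$
$P = -474596$ ($P = - 4 \left(55836 + 62813\right) = \left(-4\right) 118649 = -474596$)
$- \frac{339211}{\left(-2753 + N{\left(160,-83 \right)}\right) \left(P + 87245\right)} + \frac{1}{\left(g + 263930\right) 163189} = - \frac{339211}{\left(-2753 + 0\right) \left(-474596 + 87245\right)} + \frac{1}{\left(-158085 + 263930\right) 163189} = - \frac{339211}{\left(-2753\right) \left(-387351\right)} + \frac{1}{105845} \cdot \frac{1}{163189} = - \frac{339211}{1066377303} + \frac{1}{105845} \cdot \frac{1}{163189} = \left(-339211\right) \frac{1}{1066377303} + \frac{1}{17272739705} = - \frac{339211}{1066377303} + \frac{1}{17272739705} = - \frac{5859102241695452}{18419257582038915615}$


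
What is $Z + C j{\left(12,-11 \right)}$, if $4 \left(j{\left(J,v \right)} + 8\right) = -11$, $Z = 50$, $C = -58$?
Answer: $\frac{1347}{2} \approx 673.5$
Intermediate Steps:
$j{\left(J,v \right)} = - \frac{43}{4}$ ($j{\left(J,v \right)} = -8 + \frac{1}{4} \left(-11\right) = -8 - \frac{11}{4} = - \frac{43}{4}$)
$Z + C j{\left(12,-11 \right)} = 50 - - \frac{1247}{2} = 50 + \frac{1247}{2} = \frac{1347}{2}$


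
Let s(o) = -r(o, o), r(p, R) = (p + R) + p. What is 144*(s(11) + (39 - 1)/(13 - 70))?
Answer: -4848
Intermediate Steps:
r(p, R) = R + 2*p (r(p, R) = (R + p) + p = R + 2*p)
s(o) = -3*o (s(o) = -(o + 2*o) = -3*o)
144*(s(11) + (39 - 1)/(13 - 70)) = 144*(-3*11 + (39 - 1)/(13 - 70)) = 144*(-33 + 38/(-57)) = 144*(-33 + 38*(-1/57)) = 144*(-33 - ⅔) = 144*(-101/3) = -4848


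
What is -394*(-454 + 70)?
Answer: 151296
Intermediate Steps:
-394*(-454 + 70) = -394*(-384) = 151296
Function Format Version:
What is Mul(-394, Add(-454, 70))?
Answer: 151296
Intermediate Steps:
Mul(-394, Add(-454, 70)) = Mul(-394, -384) = 151296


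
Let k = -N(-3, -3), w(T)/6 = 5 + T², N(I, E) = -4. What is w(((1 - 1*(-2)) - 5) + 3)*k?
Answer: 144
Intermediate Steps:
w(T) = 30 + 6*T² (w(T) = 6*(5 + T²) = 30 + 6*T²)
k = 4 (k = -1*(-4) = 4)
w(((1 - 1*(-2)) - 5) + 3)*k = (30 + 6*(((1 - 1*(-2)) - 5) + 3)²)*4 = (30 + 6*(((1 + 2) - 5) + 3)²)*4 = (30 + 6*((3 - 5) + 3)²)*4 = (30 + 6*(-2 + 3)²)*4 = (30 + 6*1²)*4 = (30 + 6*1)*4 = (30 + 6)*4 = 36*4 = 144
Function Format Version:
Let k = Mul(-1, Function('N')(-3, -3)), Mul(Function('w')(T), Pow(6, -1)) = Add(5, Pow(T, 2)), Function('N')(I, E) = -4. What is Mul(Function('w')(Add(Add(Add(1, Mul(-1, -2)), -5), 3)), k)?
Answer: 144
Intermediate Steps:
Function('w')(T) = Add(30, Mul(6, Pow(T, 2))) (Function('w')(T) = Mul(6, Add(5, Pow(T, 2))) = Add(30, Mul(6, Pow(T, 2))))
k = 4 (k = Mul(-1, -4) = 4)
Mul(Function('w')(Add(Add(Add(1, Mul(-1, -2)), -5), 3)), k) = Mul(Add(30, Mul(6, Pow(Add(Add(Add(1, Mul(-1, -2)), -5), 3), 2))), 4) = Mul(Add(30, Mul(6, Pow(Add(Add(Add(1, 2), -5), 3), 2))), 4) = Mul(Add(30, Mul(6, Pow(Add(Add(3, -5), 3), 2))), 4) = Mul(Add(30, Mul(6, Pow(Add(-2, 3), 2))), 4) = Mul(Add(30, Mul(6, Pow(1, 2))), 4) = Mul(Add(30, Mul(6, 1)), 4) = Mul(Add(30, 6), 4) = Mul(36, 4) = 144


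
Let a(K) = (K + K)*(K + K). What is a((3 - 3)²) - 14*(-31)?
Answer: 434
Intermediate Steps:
a(K) = 4*K² (a(K) = (2*K)*(2*K) = 4*K²)
a((3 - 3)²) - 14*(-31) = 4*((3 - 3)²)² - 14*(-31) = 4*(0²)² + 434 = 4*0² + 434 = 4*0 + 434 = 0 + 434 = 434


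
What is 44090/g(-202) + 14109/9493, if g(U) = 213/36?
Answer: 5023558179/674003 ≈ 7453.3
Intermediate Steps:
g(U) = 71/12 (g(U) = 213*(1/36) = 71/12)
44090/g(-202) + 14109/9493 = 44090/(71/12) + 14109/9493 = 44090*(12/71) + 14109*(1/9493) = 529080/71 + 14109/9493 = 5023558179/674003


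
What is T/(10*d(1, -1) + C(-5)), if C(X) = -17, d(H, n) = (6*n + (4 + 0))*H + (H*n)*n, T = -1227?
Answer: 409/9 ≈ 45.444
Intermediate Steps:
d(H, n) = H*n² + H*(4 + 6*n) (d(H, n) = (6*n + 4)*H + H*n² = (4 + 6*n)*H + H*n² = H*(4 + 6*n) + H*n² = H*n² + H*(4 + 6*n))
T/(10*d(1, -1) + C(-5)) = -1227/(10*(1*(4 + (-1)² + 6*(-1))) - 17) = -1227/(10*(1*(4 + 1 - 6)) - 17) = -1227/(10*(1*(-1)) - 17) = -1227/(10*(-1) - 17) = -1227/(-10 - 17) = -1227/(-27) = -1/27*(-1227) = 409/9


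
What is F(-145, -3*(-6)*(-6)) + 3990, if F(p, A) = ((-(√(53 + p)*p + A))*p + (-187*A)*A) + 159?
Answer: -2192679 - 42050*I*√23 ≈ -2.1927e+6 - 2.0166e+5*I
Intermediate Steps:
F(p, A) = 159 - 187*A² + p*(-A - p*√(53 + p)) (F(p, A) = ((-(p*√(53 + p) + A))*p - 187*A²) + 159 = ((-(A + p*√(53 + p)))*p - 187*A²) + 159 = ((-A - p*√(53 + p))*p - 187*A²) + 159 = (p*(-A - p*√(53 + p)) - 187*A²) + 159 = (-187*A² + p*(-A - p*√(53 + p))) + 159 = 159 - 187*A² + p*(-A - p*√(53 + p)))
F(-145, -3*(-6)*(-6)) + 3990 = (159 - 187*(-3*(-6)*(-6))² - 1*-3*(-6)*(-6)*(-145) - 1*(-145)²*√(53 - 145)) + 3990 = (159 - 187*(18*(-6))² - 1*18*(-6)*(-145) - 1*21025*√(-92)) + 3990 = (159 - 187*(-108)² - 1*(-108)*(-145) - 1*21025*2*I*√23) + 3990 = (159 - 187*11664 - 15660 - 42050*I*√23) + 3990 = (159 - 2181168 - 15660 - 42050*I*√23) + 3990 = (-2196669 - 42050*I*√23) + 3990 = -2192679 - 42050*I*√23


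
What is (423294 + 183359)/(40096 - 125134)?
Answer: -606653/85038 ≈ -7.1339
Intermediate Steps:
(423294 + 183359)/(40096 - 125134) = 606653/(-85038) = 606653*(-1/85038) = -606653/85038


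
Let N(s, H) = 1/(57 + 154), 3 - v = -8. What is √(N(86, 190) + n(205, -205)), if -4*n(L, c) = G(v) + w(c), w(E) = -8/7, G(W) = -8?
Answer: √4996691/1477 ≈ 1.5134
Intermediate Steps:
v = 11 (v = 3 - 1*(-8) = 3 + 8 = 11)
w(E) = -8/7 (w(E) = -8*⅐ = -8/7)
N(s, H) = 1/211
n(L, c) = 16/7 (n(L, c) = -(-8 - 8/7)/4 = -¼*(-64/7) = 16/7)
√(N(86, 190) + n(205, -205)) = √(1/211 + 16/7) = √(3383/1477) = √4996691/1477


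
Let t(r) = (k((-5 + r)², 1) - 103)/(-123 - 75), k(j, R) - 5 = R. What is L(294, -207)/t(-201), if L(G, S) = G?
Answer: 58212/97 ≈ 600.12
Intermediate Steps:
k(j, R) = 5 + R
t(r) = 97/198 (t(r) = ((5 + 1) - 103)/(-123 - 75) = (6 - 103)/(-198) = -97*(-1/198) = 97/198)
L(294, -207)/t(-201) = 294/(97/198) = 294*(198/97) = 58212/97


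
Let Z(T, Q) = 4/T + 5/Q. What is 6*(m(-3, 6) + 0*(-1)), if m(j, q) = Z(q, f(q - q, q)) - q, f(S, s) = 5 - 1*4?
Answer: -2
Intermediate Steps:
f(S, s) = 1 (f(S, s) = 5 - 4 = 1)
m(j, q) = 5 - q + 4/q (m(j, q) = (4/q + 5/1) - q = (4/q + 5*1) - q = (4/q + 5) - q = (5 + 4/q) - q = 5 - q + 4/q)
6*(m(-3, 6) + 0*(-1)) = 6*((5 - 1*6 + 4/6) + 0*(-1)) = 6*((5 - 6 + 4*(1/6)) + 0) = 6*((5 - 6 + 2/3) + 0) = 6*(-1/3 + 0) = 6*(-1/3) = -2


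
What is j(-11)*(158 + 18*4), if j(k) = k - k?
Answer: 0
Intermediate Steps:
j(k) = 0
j(-11)*(158 + 18*4) = 0*(158 + 18*4) = 0*(158 + 72) = 0*230 = 0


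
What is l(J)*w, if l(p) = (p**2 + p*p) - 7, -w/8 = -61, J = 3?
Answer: 5368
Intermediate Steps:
w = 488 (w = -8*(-61) = 488)
l(p) = -7 + 2*p**2 (l(p) = (p**2 + p**2) - 7 = 2*p**2 - 7 = -7 + 2*p**2)
l(J)*w = (-7 + 2*3**2)*488 = (-7 + 2*9)*488 = (-7 + 18)*488 = 11*488 = 5368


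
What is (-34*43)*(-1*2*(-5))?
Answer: -14620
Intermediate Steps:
(-34*43)*(-1*2*(-5)) = -(-2924)*(-5) = -1462*10 = -14620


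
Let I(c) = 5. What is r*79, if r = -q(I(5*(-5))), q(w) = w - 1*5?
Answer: 0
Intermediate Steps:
q(w) = -5 + w (q(w) = w - 5 = -5 + w)
r = 0 (r = -(-5 + 5) = -1*0 = 0)
r*79 = 0*79 = 0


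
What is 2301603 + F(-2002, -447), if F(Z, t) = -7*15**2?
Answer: 2300028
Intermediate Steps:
F(Z, t) = -1575 (F(Z, t) = -7*225 = -1575)
2301603 + F(-2002, -447) = 2301603 - 1575 = 2300028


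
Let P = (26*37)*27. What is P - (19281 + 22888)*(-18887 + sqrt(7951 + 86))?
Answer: 796471877 - 126507*sqrt(893) ≈ 7.9269e+8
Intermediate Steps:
P = 25974 (P = 962*27 = 25974)
P - (19281 + 22888)*(-18887 + sqrt(7951 + 86)) = 25974 - (19281 + 22888)*(-18887 + sqrt(7951 + 86)) = 25974 - 42169*(-18887 + sqrt(8037)) = 25974 - 42169*(-18887 + 3*sqrt(893)) = 25974 - (-796445903 + 126507*sqrt(893)) = 25974 + (796445903 - 126507*sqrt(893)) = 796471877 - 126507*sqrt(893)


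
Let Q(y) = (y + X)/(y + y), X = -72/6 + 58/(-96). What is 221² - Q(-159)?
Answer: 745500787/15264 ≈ 48840.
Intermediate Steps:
X = -605/48 (X = -72*⅙ + 58*(-1/96) = -12 - 29/48 = -605/48 ≈ -12.604)
Q(y) = (-605/48 + y)/(2*y) (Q(y) = (y - 605/48)/(y + y) = (-605/48 + y)/((2*y)) = (-605/48 + y)*(1/(2*y)) = (-605/48 + y)/(2*y))
221² - Q(-159) = 221² - (-605 + 48*(-159))/(96*(-159)) = 48841 - (-1)*(-605 - 7632)/(96*159) = 48841 - (-1)*(-8237)/(96*159) = 48841 - 1*8237/15264 = 48841 - 8237/15264 = 745500787/15264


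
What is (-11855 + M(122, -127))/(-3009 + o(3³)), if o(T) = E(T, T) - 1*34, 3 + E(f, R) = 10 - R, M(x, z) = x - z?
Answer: 11606/3063 ≈ 3.7891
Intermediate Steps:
E(f, R) = 7 - R (E(f, R) = -3 + (10 - R) = 7 - R)
o(T) = -27 - T (o(T) = (7 - T) - 1*34 = (7 - T) - 34 = -27 - T)
(-11855 + M(122, -127))/(-3009 + o(3³)) = (-11855 + (122 - 1*(-127)))/(-3009 + (-27 - 1*3³)) = (-11855 + (122 + 127))/(-3009 + (-27 - 1*27)) = (-11855 + 249)/(-3009 + (-27 - 27)) = -11606/(-3009 - 54) = -11606/(-3063) = -11606*(-1/3063) = 11606/3063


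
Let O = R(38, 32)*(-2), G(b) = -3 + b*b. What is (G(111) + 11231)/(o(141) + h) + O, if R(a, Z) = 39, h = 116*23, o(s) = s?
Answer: -195553/2809 ≈ -69.617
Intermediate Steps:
h = 2668
G(b) = -3 + b²
O = -78 (O = 39*(-2) = -78)
(G(111) + 11231)/(o(141) + h) + O = ((-3 + 111²) + 11231)/(141 + 2668) - 78 = ((-3 + 12321) + 11231)/2809 - 78 = (12318 + 11231)*(1/2809) - 78 = 23549*(1/2809) - 78 = 23549/2809 - 78 = -195553/2809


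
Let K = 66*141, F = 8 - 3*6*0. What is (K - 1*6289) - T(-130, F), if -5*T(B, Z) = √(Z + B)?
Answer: 3017 + I*√122/5 ≈ 3017.0 + 2.2091*I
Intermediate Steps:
F = 8 (F = 8 - 18*0 = 8 + 0 = 8)
T(B, Z) = -√(B + Z)/5 (T(B, Z) = -√(Z + B)/5 = -√(B + Z)/5)
K = 9306
(K - 1*6289) - T(-130, F) = (9306 - 1*6289) - (-1)*√(-130 + 8)/5 = (9306 - 6289) - (-1)*√(-122)/5 = 3017 - (-1)*I*√122/5 = 3017 + I*√122/5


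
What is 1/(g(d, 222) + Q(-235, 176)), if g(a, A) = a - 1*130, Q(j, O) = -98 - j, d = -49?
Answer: -1/42 ≈ -0.023810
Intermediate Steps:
g(a, A) = -130 + a (g(a, A) = a - 130 = -130 + a)
1/(g(d, 222) + Q(-235, 176)) = 1/((-130 - 49) + (-98 - 1*(-235))) = 1/(-179 + (-98 + 235)) = 1/(-179 + 137) = 1/(-42) = -1/42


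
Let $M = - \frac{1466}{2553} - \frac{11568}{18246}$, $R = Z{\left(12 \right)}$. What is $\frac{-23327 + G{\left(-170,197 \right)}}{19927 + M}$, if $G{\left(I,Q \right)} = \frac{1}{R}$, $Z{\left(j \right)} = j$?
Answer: $- \frac{724410212393}{618789326324} \approx -1.1707$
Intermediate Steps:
$R = 12$
$M = - \frac{9380290}{7763673}$ ($M = \left(-1466\right) \frac{1}{2553} - \frac{1928}{3041} = - \frac{1466}{2553} - \frac{1928}{3041} = - \frac{9380290}{7763673} \approx -1.2082$)
$G{\left(I,Q \right)} = \frac{1}{12}$
$\frac{-23327 + G{\left(-170,197 \right)}}{19927 + M} = \frac{-23327 + \frac{1}{12}}{19927 - \frac{9380290}{7763673}} = - \frac{279923}{12 \cdot \frac{154697331581}{7763673}} = \left(- \frac{279923}{12}\right) \frac{7763673}{154697331581} = - \frac{724410212393}{618789326324}$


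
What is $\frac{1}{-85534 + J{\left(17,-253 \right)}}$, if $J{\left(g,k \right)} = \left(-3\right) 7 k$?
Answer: $- \frac{1}{80221} \approx -1.2466 \cdot 10^{-5}$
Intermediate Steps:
$J{\left(g,k \right)} = - 21 k$
$\frac{1}{-85534 + J{\left(17,-253 \right)}} = \frac{1}{-85534 - -5313} = \frac{1}{-85534 + 5313} = \frac{1}{-80221} = - \frac{1}{80221}$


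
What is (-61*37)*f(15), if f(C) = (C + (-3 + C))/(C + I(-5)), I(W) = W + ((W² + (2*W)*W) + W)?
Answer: -60939/80 ≈ -761.74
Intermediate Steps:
I(W) = 2*W + 3*W² (I(W) = W + ((W² + 2*W²) + W) = W + (3*W² + W) = W + (W + 3*W²) = 2*W + 3*W²)
f(C) = (-3 + 2*C)/(65 + C) (f(C) = (C + (-3 + C))/(C - 5*(2 + 3*(-5))) = (-3 + 2*C)/(C - 5*(2 - 15)) = (-3 + 2*C)/(C - 5*(-13)) = (-3 + 2*C)/(C + 65) = (-3 + 2*C)/(65 + C))
(-61*37)*f(15) = (-61*37)*((-3 + 2*15)/(65 + 15)) = -2257*(-3 + 30)/80 = -2257*27/80 = -60939/80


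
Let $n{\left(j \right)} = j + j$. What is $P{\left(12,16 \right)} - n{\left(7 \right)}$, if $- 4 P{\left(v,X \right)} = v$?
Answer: $-17$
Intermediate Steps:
$n{\left(j \right)} = 2 j$
$P{\left(v,X \right)} = - \frac{v}{4}$
$P{\left(12,16 \right)} - n{\left(7 \right)} = \left(- \frac{1}{4}\right) 12 - 2 \cdot 7 = -3 - 14 = -17$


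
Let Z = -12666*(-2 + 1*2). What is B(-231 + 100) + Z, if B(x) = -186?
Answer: -186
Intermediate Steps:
Z = 0 (Z = -12666*(-2 + 2) = -12666*0 = 0)
B(-231 + 100) + Z = -186 + 0 = -186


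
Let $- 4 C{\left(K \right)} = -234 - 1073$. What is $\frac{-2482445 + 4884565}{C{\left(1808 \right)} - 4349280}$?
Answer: $- \frac{9608480}{17395813} \approx -0.55234$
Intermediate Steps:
$C{\left(K \right)} = \frac{1307}{4}$ ($C{\left(K \right)} = - \frac{-234 - 1073}{4} = \left(- \frac{1}{4}\right) \left(-1307\right) = \frac{1307}{4}$)
$\frac{-2482445 + 4884565}{C{\left(1808 \right)} - 4349280} = \frac{-2482445 + 4884565}{\frac{1307}{4} - 4349280} = \frac{2402120}{- \frac{17395813}{4}} = 2402120 \left(- \frac{4}{17395813}\right) = - \frac{9608480}{17395813}$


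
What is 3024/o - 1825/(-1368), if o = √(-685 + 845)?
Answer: 1825/1368 + 378*√10/5 ≈ 240.40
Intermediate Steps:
o = 4*√10 (o = √160 = 4*√10 ≈ 12.649)
3024/o - 1825/(-1368) = 3024/((4*√10)) - 1825/(-1368) = 3024*(√10/40) - 1825*(-1/1368) = 378*√10/5 + 1825/1368 = 1825/1368 + 378*√10/5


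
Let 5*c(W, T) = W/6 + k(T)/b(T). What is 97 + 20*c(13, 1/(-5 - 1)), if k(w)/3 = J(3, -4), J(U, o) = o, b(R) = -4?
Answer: 353/3 ≈ 117.67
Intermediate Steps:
k(w) = -12 (k(w) = 3*(-4) = -12)
c(W, T) = ⅗ + W/30 (c(W, T) = (W/6 - 12/(-4))/5 = (W*(⅙) - 12*(-¼))/5 = (W/6 + 3)/5 = (3 + W/6)/5 = ⅗ + W/30)
97 + 20*c(13, 1/(-5 - 1)) = 97 + 20*(⅗ + (1/30)*13) = 97 + 20*(⅗ + 13/30) = 97 + 20*(31/30) = 97 + 62/3 = 353/3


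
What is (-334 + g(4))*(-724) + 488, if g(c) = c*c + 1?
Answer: 229996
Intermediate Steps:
g(c) = 1 + c² (g(c) = c² + 1 = 1 + c²)
(-334 + g(4))*(-724) + 488 = (-334 + (1 + 4²))*(-724) + 488 = (-334 + (1 + 16))*(-724) + 488 = (-334 + 17)*(-724) + 488 = -317*(-724) + 488 = 229508 + 488 = 229996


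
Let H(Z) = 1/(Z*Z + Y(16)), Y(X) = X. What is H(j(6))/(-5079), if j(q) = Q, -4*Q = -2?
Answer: -4/330135 ≈ -1.2116e-5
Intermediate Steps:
Q = ½ (Q = -¼*(-2) = ½ ≈ 0.50000)
j(q) = ½
H(Z) = 1/(16 + Z²) (H(Z) = 1/(Z*Z + 16) = 1/(Z² + 16) = 1/(16 + Z²))
H(j(6))/(-5079) = 1/((16 + (½)²)*(-5079)) = -1/5079/(16 + ¼) = -1/5079/(65/4) = (4/65)*(-1/5079) = -4/330135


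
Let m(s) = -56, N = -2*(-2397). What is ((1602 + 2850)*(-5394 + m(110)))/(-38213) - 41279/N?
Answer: 309275863/493782 ≈ 626.34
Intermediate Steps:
N = 4794
((1602 + 2850)*(-5394 + m(110)))/(-38213) - 41279/N = ((1602 + 2850)*(-5394 - 56))/(-38213) - 41279/4794 = (4452*(-5450))*(-1/38213) - 41279*1/4794 = -24263400*(-1/38213) - 41279/4794 = 65400/103 - 41279/4794 = 309275863/493782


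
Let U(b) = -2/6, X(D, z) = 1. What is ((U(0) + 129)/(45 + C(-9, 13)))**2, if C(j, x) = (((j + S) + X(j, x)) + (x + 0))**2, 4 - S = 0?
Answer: 37249/35721 ≈ 1.0428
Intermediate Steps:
S = 4 (S = 4 - 1*0 = 4 + 0 = 4)
U(b) = -1/3 (U(b) = -2*1/6 = -1/3)
C(j, x) = (5 + j + x)**2 (C(j, x) = (((j + 4) + 1) + (x + 0))**2 = (((4 + j) + 1) + x)**2 = ((5 + j) + x)**2 = (5 + j + x)**2)
((U(0) + 129)/(45 + C(-9, 13)))**2 = ((-1/3 + 129)/(45 + (5 - 9 + 13)**2))**2 = (386/(3*(45 + 9**2)))**2 = (386/(3*(45 + 81)))**2 = ((386/3)/126)**2 = ((386/3)*(1/126))**2 = (193/189)**2 = 37249/35721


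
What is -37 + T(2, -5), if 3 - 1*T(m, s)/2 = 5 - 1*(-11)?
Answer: -63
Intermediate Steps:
T(m, s) = -26 (T(m, s) = 6 - 2*(5 - 1*(-11)) = 6 - 2*(5 + 11) = 6 - 2*16 = 6 - 32 = -26)
-37 + T(2, -5) = -37 - 26 = -63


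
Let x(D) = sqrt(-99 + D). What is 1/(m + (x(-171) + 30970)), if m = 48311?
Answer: 8809/698386359 - I*sqrt(30)/2095159077 ≈ 1.2613e-5 - 2.6142e-9*I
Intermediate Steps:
1/(m + (x(-171) + 30970)) = 1/(48311 + (sqrt(-99 - 171) + 30970)) = 1/(48311 + (sqrt(-270) + 30970)) = 1/(48311 + (3*I*sqrt(30) + 30970)) = 1/(48311 + (30970 + 3*I*sqrt(30))) = 1/(79281 + 3*I*sqrt(30))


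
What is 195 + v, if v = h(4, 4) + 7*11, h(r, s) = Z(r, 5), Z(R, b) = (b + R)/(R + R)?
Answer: 2185/8 ≈ 273.13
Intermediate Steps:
Z(R, b) = (R + b)/(2*R) (Z(R, b) = (R + b)/((2*R)) = (R + b)*(1/(2*R)) = (R + b)/(2*R))
h(r, s) = (5 + r)/(2*r) (h(r, s) = (r + 5)/(2*r) = (5 + r)/(2*r))
v = 625/8 (v = (1/2)*(5 + 4)/4 + 7*11 = (1/2)*(1/4)*9 + 77 = 9/8 + 77 = 625/8 ≈ 78.125)
195 + v = 195 + 625/8 = 2185/8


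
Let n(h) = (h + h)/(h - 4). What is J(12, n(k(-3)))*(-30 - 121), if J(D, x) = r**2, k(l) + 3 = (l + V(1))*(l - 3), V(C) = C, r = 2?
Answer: -604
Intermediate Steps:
k(l) = -3 + (1 + l)*(-3 + l) (k(l) = -3 + (l + 1)*(l - 3) = -3 + (1 + l)*(-3 + l))
n(h) = 2*h/(-4 + h) (n(h) = (2*h)/(-4 + h) = 2*h/(-4 + h))
J(D, x) = 4 (J(D, x) = 2**2 = 4)
J(12, n(k(-3)))*(-30 - 121) = 4*(-30 - 121) = 4*(-151) = -604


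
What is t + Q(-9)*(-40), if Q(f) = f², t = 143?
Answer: -3097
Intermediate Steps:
t + Q(-9)*(-40) = 143 + (-9)²*(-40) = 143 + 81*(-40) = 143 - 3240 = -3097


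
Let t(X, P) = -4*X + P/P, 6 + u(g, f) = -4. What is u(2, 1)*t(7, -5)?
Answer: 270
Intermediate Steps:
u(g, f) = -10 (u(g, f) = -6 - 4 = -10)
t(X, P) = 1 - 4*X (t(X, P) = -4*X + 1 = 1 - 4*X)
u(2, 1)*t(7, -5) = -10*(1 - 4*7) = -10*(1 - 28) = -10*(-27) = 270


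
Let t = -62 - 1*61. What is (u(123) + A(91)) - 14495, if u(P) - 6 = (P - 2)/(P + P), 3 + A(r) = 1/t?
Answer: -3564913/246 ≈ -14492.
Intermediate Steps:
t = -123 (t = -62 - 61 = -123)
A(r) = -370/123 (A(r) = -3 + 1/(-123) = -3 - 1/123 = -370/123)
u(P) = 6 + (-2 + P)/(2*P) (u(P) = 6 + (P - 2)/(P + P) = 6 + (-2 + P)/((2*P)) = 6 + (-2 + P)*(1/(2*P)) = 6 + (-2 + P)/(2*P))
(u(123) + A(91)) - 14495 = ((13/2 - 1/123) - 370/123) - 14495 = (1597/246 - 370/123) - 14495 = 857/246 - 14495 = -3564913/246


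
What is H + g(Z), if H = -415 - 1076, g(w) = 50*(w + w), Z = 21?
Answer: 609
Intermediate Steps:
g(w) = 100*w (g(w) = 50*(2*w) = 100*w)
H = -1491
H + g(Z) = -1491 + 100*21 = -1491 + 2100 = 609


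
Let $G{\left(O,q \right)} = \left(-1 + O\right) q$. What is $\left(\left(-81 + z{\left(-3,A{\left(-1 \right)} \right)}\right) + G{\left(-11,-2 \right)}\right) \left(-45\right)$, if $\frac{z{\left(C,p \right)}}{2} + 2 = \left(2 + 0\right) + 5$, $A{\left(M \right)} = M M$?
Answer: $2115$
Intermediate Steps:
$G{\left(O,q \right)} = q \left(-1 + O\right)$
$A{\left(M \right)} = M^{2}$
$z{\left(C,p \right)} = 10$ ($z{\left(C,p \right)} = -4 + 2 \left(\left(2 + 0\right) + 5\right) = -4 + 2 \left(2 + 5\right) = -4 + 2 \cdot 7 = -4 + 14 = 10$)
$\left(\left(-81 + z{\left(-3,A{\left(-1 \right)} \right)}\right) + G{\left(-11,-2 \right)}\right) \left(-45\right) = \left(\left(-81 + 10\right) - 2 \left(-1 - 11\right)\right) \left(-45\right) = \left(-71 - -24\right) \left(-45\right) = \left(-71 + 24\right) \left(-45\right) = \left(-47\right) \left(-45\right) = 2115$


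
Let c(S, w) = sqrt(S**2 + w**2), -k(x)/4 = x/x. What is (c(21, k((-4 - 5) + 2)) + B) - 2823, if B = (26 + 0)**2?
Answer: -2147 + sqrt(457) ≈ -2125.6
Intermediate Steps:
B = 676 (B = 26**2 = 676)
k(x) = -4 (k(x) = -4*x/x = -4*1 = -4)
(c(21, k((-4 - 5) + 2)) + B) - 2823 = (sqrt(21**2 + (-4)**2) + 676) - 2823 = (sqrt(441 + 16) + 676) - 2823 = (sqrt(457) + 676) - 2823 = (676 + sqrt(457)) - 2823 = -2147 + sqrt(457)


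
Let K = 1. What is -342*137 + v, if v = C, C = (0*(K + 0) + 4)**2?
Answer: -46838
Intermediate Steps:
C = 16 (C = (0*(1 + 0) + 4)**2 = (0*1 + 4)**2 = (0 + 4)**2 = 4**2 = 16)
v = 16
-342*137 + v = -342*137 + 16 = -46854 + 16 = -46838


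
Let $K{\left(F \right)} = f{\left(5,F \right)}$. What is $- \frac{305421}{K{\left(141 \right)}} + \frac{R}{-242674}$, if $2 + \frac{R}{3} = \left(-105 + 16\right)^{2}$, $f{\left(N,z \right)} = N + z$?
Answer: $- \frac{18530301069}{8857601} \approx -2092.0$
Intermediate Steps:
$K{\left(F \right)} = 5 + F$
$R = 23757$ ($R = -6 + 3 \left(-105 + 16\right)^{2} = -6 + 3 \left(-89\right)^{2} = -6 + 3 \cdot 7921 = -6 + 23763 = 23757$)
$- \frac{305421}{K{\left(141 \right)}} + \frac{R}{-242674} = - \frac{305421}{5 + 141} + \frac{23757}{-242674} = - \frac{305421}{146} + 23757 \left(- \frac{1}{242674}\right) = \left(-305421\right) \frac{1}{146} - \frac{23757}{242674} = - \frac{305421}{146} - \frac{23757}{242674} = - \frac{18530301069}{8857601}$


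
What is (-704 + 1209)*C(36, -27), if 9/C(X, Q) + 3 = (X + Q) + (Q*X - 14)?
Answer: -909/196 ≈ -4.6378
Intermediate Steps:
C(X, Q) = 9/(-17 + Q + X + Q*X) (C(X, Q) = 9/(-3 + ((X + Q) + (Q*X - 14))) = 9/(-3 + ((Q + X) + (-14 + Q*X))) = 9/(-3 + (-14 + Q + X + Q*X)) = 9/(-17 + Q + X + Q*X))
(-704 + 1209)*C(36, -27) = (-704 + 1209)*(9/(-17 - 27 + 36 - 27*36)) = 505*(9/(-17 - 27 + 36 - 972)) = 505*(9/(-980)) = 505*(9*(-1/980)) = 505*(-9/980) = -909/196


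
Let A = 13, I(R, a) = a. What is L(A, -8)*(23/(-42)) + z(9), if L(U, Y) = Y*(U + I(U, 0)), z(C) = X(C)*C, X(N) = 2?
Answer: 1574/21 ≈ 74.952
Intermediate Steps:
z(C) = 2*C
L(U, Y) = U*Y (L(U, Y) = Y*(U + 0) = Y*U = U*Y)
L(A, -8)*(23/(-42)) + z(9) = (13*(-8))*(23/(-42)) + 2*9 = -2392*(-1)/42 + 18 = -104*(-23/42) + 18 = 1196/21 + 18 = 1574/21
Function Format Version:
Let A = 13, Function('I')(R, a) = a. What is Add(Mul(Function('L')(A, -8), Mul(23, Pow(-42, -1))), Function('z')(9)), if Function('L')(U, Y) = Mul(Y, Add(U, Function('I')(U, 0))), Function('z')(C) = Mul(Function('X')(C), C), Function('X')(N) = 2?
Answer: Rational(1574, 21) ≈ 74.952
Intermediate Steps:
Function('z')(C) = Mul(2, C)
Function('L')(U, Y) = Mul(U, Y) (Function('L')(U, Y) = Mul(Y, Add(U, 0)) = Mul(Y, U) = Mul(U, Y))
Add(Mul(Function('L')(A, -8), Mul(23, Pow(-42, -1))), Function('z')(9)) = Add(Mul(Mul(13, -8), Mul(23, Pow(-42, -1))), Mul(2, 9)) = Add(Mul(-104, Mul(23, Rational(-1, 42))), 18) = Add(Mul(-104, Rational(-23, 42)), 18) = Add(Rational(1196, 21), 18) = Rational(1574, 21)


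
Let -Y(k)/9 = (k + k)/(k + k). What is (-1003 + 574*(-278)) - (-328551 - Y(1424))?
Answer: 167967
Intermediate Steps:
Y(k) = -9 (Y(k) = -9*(k + k)/(k + k) = -9*2*k/(2*k) = -9*2*k*1/(2*k) = -9*1 = -9)
(-1003 + 574*(-278)) - (-328551 - Y(1424)) = (-1003 + 574*(-278)) - (-328551 - 1*(-9)) = (-1003 - 159572) - (-328551 + 9) = -160575 - 1*(-328542) = -160575 + 328542 = 167967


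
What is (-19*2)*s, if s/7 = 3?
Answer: -798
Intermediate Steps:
s = 21 (s = 7*3 = 21)
(-19*2)*s = -19*2*21 = -38*21 = -798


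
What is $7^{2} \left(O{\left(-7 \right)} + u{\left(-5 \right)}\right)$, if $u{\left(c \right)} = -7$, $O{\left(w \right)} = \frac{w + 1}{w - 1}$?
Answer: $- \frac{1225}{4} \approx -306.25$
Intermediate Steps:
$O{\left(w \right)} = \frac{1 + w}{-1 + w}$
$7^{2} \left(O{\left(-7 \right)} + u{\left(-5 \right)}\right) = 7^{2} \left(\frac{1 - 7}{-1 - 7} - 7\right) = 49 \left(\frac{1}{-8} \left(-6\right) - 7\right) = 49 \left(\left(- \frac{1}{8}\right) \left(-6\right) - 7\right) = 49 \left(\frac{3}{4} - 7\right) = 49 \left(- \frac{25}{4}\right) = - \frac{1225}{4}$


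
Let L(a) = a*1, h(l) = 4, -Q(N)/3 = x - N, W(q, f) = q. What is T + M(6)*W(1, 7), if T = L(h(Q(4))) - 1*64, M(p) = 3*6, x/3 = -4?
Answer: -42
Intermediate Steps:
x = -12 (x = 3*(-4) = -12)
Q(N) = 36 + 3*N (Q(N) = -3*(-12 - N) = 36 + 3*N)
L(a) = a
M(p) = 18
T = -60 (T = 4 - 1*64 = 4 - 64 = -60)
T + M(6)*W(1, 7) = -60 + 18*1 = -60 + 18 = -42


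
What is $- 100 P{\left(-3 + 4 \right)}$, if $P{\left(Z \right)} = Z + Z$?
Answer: $-200$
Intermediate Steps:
$P{\left(Z \right)} = 2 Z$
$- 100 P{\left(-3 + 4 \right)} = - 100 \cdot 2 \left(-3 + 4\right) = - 100 \cdot 2 \cdot 1 = \left(-100\right) 2 = -200$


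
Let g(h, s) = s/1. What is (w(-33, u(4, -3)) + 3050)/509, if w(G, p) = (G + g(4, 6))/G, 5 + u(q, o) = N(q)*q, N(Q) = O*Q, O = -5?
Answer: 33559/5599 ≈ 5.9938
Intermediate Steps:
g(h, s) = s (g(h, s) = s*1 = s)
N(Q) = -5*Q
u(q, o) = -5 - 5*q² (u(q, o) = -5 + (-5*q)*q = -5 - 5*q²)
w(G, p) = (6 + G)/G (w(G, p) = (G + 6)/G = (6 + G)/G)
(w(-33, u(4, -3)) + 3050)/509 = ((6 - 33)/(-33) + 3050)/509 = (-1/33*(-27) + 3050)*(1/509) = (9/11 + 3050)*(1/509) = (33559/11)*(1/509) = 33559/5599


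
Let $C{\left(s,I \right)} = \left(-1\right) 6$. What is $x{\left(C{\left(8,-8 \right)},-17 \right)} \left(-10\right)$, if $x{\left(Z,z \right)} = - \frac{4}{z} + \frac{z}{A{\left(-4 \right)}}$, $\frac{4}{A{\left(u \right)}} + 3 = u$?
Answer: $- \frac{10195}{34} \approx -299.85$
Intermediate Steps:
$A{\left(u \right)} = \frac{4}{-3 + u}$
$C{\left(s,I \right)} = -6$
$x{\left(Z,z \right)} = - \frac{4}{z} - \frac{7 z}{4}$ ($x{\left(Z,z \right)} = - \frac{4}{z} + \frac{z}{4 \frac{1}{-3 - 4}} = - \frac{4}{z} + \frac{z}{4 \frac{1}{-7}} = - \frac{4}{z} + \frac{z}{4 \left(- \frac{1}{7}\right)} = - \frac{4}{z} + \frac{z}{- \frac{4}{7}} = - \frac{4}{z} + z \left(- \frac{7}{4}\right) = - \frac{4}{z} - \frac{7 z}{4}$)
$x{\left(C{\left(8,-8 \right)},-17 \right)} \left(-10\right) = \left(- \frac{4}{-17} - - \frac{119}{4}\right) \left(-10\right) = \left(\left(-4\right) \left(- \frac{1}{17}\right) + \frac{119}{4}\right) \left(-10\right) = \left(\frac{4}{17} + \frac{119}{4}\right) \left(-10\right) = \frac{2039}{68} \left(-10\right) = - \frac{10195}{34}$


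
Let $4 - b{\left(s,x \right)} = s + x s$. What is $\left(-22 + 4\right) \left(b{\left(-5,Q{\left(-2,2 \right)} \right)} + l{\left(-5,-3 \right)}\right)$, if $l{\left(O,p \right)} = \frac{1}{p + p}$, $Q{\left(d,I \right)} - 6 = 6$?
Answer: $-1239$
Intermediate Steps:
$Q{\left(d,I \right)} = 12$ ($Q{\left(d,I \right)} = 6 + 6 = 12$)
$b{\left(s,x \right)} = 4 - s - s x$ ($b{\left(s,x \right)} = 4 - \left(s + x s\right) = 4 - \left(s + s x\right) = 4 - s - s x$)
$l{\left(O,p \right)} = \frac{1}{2 p}$
$\left(-22 + 4\right) \left(b{\left(-5,Q{\left(-2,2 \right)} \right)} + l{\left(-5,-3 \right)}\right) = \left(-22 + 4\right) \left(\left(4 - -5 - \left(-5\right) 12\right) + \frac{1}{2 \left(-3\right)}\right) = - 18 \left(\left(4 + 5 + 60\right) + \frac{1}{2} \left(- \frac{1}{3}\right)\right) = - 18 \left(69 - \frac{1}{6}\right) = \left(-18\right) \frac{413}{6} = -1239$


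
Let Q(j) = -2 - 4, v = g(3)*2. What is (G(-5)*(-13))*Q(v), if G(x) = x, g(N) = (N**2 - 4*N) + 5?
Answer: -390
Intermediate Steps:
g(N) = 5 + N**2 - 4*N
v = 4 (v = (5 + 3**2 - 4*3)*2 = (5 + 9 - 12)*2 = 2*2 = 4)
Q(j) = -6
(G(-5)*(-13))*Q(v) = -5*(-13)*(-6) = 65*(-6) = -390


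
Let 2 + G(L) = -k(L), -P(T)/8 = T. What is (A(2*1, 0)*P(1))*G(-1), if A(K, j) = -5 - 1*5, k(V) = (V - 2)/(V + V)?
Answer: -280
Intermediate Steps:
P(T) = -8*T
k(V) = (-2 + V)/(2*V) (k(V) = (-2 + V)/((2*V)) = (-2 + V)*(1/(2*V)) = (-2 + V)/(2*V))
G(L) = -2 - (-2 + L)/(2*L)
A(K, j) = -10 (A(K, j) = -5 - 5 = -10)
(A(2*1, 0)*P(1))*G(-1) = (-(-80))*(-5/2 + 1/(-1)) = (-10*(-8))*(-5/2 - 1) = 80*(-7/2) = -280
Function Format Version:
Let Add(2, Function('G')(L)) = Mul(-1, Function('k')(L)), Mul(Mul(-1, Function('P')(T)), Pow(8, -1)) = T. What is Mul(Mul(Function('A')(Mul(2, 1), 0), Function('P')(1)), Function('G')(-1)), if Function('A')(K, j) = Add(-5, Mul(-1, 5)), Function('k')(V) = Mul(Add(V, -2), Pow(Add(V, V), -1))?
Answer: -280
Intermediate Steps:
Function('P')(T) = Mul(-8, T)
Function('k')(V) = Mul(Rational(1, 2), Pow(V, -1), Add(-2, V)) (Function('k')(V) = Mul(Add(-2, V), Pow(Mul(2, V), -1)) = Mul(Add(-2, V), Mul(Rational(1, 2), Pow(V, -1))) = Mul(Rational(1, 2), Pow(V, -1), Add(-2, V)))
Function('G')(L) = Add(-2, Mul(Rational(-1, 2), Pow(L, -1), Add(-2, L))) (Function('G')(L) = Add(-2, Mul(-1, Mul(Rational(1, 2), Pow(L, -1), Add(-2, L)))) = Add(-2, Mul(Rational(-1, 2), Pow(L, -1), Add(-2, L))))
Function('A')(K, j) = -10 (Function('A')(K, j) = Add(-5, -5) = -10)
Mul(Mul(Function('A')(Mul(2, 1), 0), Function('P')(1)), Function('G')(-1)) = Mul(Mul(-10, Mul(-8, 1)), Add(Rational(-5, 2), Pow(-1, -1))) = Mul(Mul(-10, -8), Add(Rational(-5, 2), -1)) = Mul(80, Rational(-7, 2)) = -280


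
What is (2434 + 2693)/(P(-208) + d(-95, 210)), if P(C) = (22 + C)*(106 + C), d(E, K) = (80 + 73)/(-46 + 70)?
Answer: 13672/50609 ≈ 0.27015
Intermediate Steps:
d(E, K) = 51/8 (d(E, K) = 153/24 = 153*(1/24) = 51/8)
(2434 + 2693)/(P(-208) + d(-95, 210)) = (2434 + 2693)/((2332 + (-208)² + 128*(-208)) + 51/8) = 5127/((2332 + 43264 - 26624) + 51/8) = 5127/(18972 + 51/8) = 5127/(151827/8) = 5127*(8/151827) = 13672/50609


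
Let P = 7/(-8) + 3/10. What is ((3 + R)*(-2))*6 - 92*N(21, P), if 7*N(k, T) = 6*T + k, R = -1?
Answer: -8913/35 ≈ -254.66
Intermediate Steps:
P = -23/40 (P = 7*(-⅛) + 3*(⅒) = -7/8 + 3/10 = -23/40 ≈ -0.57500)
N(k, T) = k/7 + 6*T/7 (N(k, T) = (6*T + k)/7 = (k + 6*T)/7 = k/7 + 6*T/7)
((3 + R)*(-2))*6 - 92*N(21, P) = ((3 - 1)*(-2))*6 - 92*((⅐)*21 + (6/7)*(-23/40)) = (2*(-2))*6 - 92*(3 - 69/140) = -4*6 - 92*351/140 = -24 - 8073/35 = -8913/35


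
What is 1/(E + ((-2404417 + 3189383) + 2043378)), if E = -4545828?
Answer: -1/1717484 ≈ -5.8225e-7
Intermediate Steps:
1/(E + ((-2404417 + 3189383) + 2043378)) = 1/(-4545828 + ((-2404417 + 3189383) + 2043378)) = 1/(-4545828 + (784966 + 2043378)) = 1/(-4545828 + 2828344) = 1/(-1717484) = -1/1717484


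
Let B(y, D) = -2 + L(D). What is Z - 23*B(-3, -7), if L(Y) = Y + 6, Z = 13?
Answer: 82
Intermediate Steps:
L(Y) = 6 + Y
B(y, D) = 4 + D (B(y, D) = -2 + (6 + D) = 4 + D)
Z - 23*B(-3, -7) = 13 - 23*(4 - 7) = 13 - 23*(-3) = 13 + 69 = 82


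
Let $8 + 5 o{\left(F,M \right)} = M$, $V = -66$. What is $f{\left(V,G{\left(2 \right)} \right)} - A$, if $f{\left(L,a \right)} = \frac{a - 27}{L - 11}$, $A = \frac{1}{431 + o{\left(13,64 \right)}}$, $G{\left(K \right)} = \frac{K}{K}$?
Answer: $\frac{5191}{15477} \approx 0.3354$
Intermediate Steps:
$G{\left(K \right)} = 1$
$o{\left(F,M \right)} = - \frac{8}{5} + \frac{M}{5}$
$A = \frac{5}{2211}$ ($A = \frac{1}{431 + \left(- \frac{8}{5} + \frac{1}{5} \cdot 64\right)} = \frac{1}{431 + \left(- \frac{8}{5} + \frac{64}{5}\right)} = \frac{1}{431 + \frac{56}{5}} = \frac{1}{\frac{2211}{5}} = \frac{5}{2211} \approx 0.0022614$)
$f{\left(L,a \right)} = \frac{-27 + a}{-11 + L}$
$f{\left(V,G{\left(2 \right)} \right)} - A = \frac{-27 + 1}{-11 - 66} - \frac{5}{2211} = \frac{1}{-77} \left(-26\right) - \frac{5}{2211} = \left(- \frac{1}{77}\right) \left(-26\right) - \frac{5}{2211} = \frac{26}{77} - \frac{5}{2211} = \frac{5191}{15477}$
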